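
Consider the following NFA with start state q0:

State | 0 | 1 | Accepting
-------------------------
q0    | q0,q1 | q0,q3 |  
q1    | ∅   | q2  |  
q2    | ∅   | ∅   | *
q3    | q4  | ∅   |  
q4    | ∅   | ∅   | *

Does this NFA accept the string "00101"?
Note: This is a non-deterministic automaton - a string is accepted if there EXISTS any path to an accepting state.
Track the set of states the NFA could be in: start {q0}
Read '0': {q0} → {q0, q1}
Read '0': {q0, q1} → {q0, q1}
Read '1': {q0, q1} → {q0, q2, q3}
Read '0': {q0, q2, q3} → {q0, q1, q4}
Read '1': {q0, q1, q4} → {q0, q2, q3}
Final set {q0, q2, q3} contains accepting state(s) {q2} → accepted.

Final answer: Yes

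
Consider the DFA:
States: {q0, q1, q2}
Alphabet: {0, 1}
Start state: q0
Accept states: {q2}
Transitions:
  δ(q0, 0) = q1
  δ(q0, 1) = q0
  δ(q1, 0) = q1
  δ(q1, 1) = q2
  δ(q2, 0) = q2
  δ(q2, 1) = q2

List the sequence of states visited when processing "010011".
Starting at q0
Read '0': q0 -> q1
Read '1': q1 -> q2
Read '0': q2 -> q2
Read '0': q2 -> q2
Read '1': q2 -> q2
Read '1': q2 -> q2

Final answer: q0 -> q1 -> q2 -> q2 -> q2 -> q2 -> q2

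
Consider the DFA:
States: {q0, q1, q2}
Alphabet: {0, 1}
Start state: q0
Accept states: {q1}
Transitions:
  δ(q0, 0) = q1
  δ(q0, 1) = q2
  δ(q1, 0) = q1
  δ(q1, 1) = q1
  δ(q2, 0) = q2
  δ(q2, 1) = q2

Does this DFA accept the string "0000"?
Processing string "0000":
  q0 --0--> q1
  q1 --0--> q1
  q1 --0--> q1
  q1 --0--> q1
Final state: q1
Accept states: {q1}
q1 is an accept state, so the string is accepted.

Final answer: Yes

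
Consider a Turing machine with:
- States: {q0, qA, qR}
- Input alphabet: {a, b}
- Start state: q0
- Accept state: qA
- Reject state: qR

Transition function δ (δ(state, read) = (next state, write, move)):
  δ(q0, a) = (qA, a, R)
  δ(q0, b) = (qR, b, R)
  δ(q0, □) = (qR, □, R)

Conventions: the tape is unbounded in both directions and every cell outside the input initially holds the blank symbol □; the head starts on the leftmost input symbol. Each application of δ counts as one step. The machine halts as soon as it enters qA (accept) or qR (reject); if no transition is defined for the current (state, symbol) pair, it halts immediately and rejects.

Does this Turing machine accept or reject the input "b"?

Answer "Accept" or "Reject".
Step 0: [q0]b (head at position 0)
Step 1: δ(q0, b) = (qR, b, R)  ⊢  b[qR]□ (head at position 1)
The machine is in qR, so it halts and rejects.

Final answer: Reject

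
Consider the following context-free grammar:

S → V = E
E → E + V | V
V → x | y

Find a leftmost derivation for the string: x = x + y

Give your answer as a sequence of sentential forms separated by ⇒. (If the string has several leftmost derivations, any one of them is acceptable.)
Start with S.
Step 1: the leftmost non-terminal is S; apply S → V = E:  V = E
Step 2: the leftmost non-terminal is V; apply V → x:  x = E
Step 3: the leftmost non-terminal is E; apply E → E + V:  x = E + V
Step 4: the leftmost non-terminal is E; apply E → V:  x = V + V
Step 5: the leftmost non-terminal is V; apply V → x:  x = x + V
Step 6: the leftmost non-terminal is V; apply V → y:  x = x + y

Final answer: S ⇒ V = E ⇒ x = E ⇒ x = E + V ⇒ x = V + V ⇒ x = x + V ⇒ x = x + y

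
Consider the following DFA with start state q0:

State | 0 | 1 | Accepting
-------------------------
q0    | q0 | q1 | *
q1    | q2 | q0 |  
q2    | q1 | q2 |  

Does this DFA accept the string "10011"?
Start in q0.
Read '1': q0 → q1
Read '0': q1 → q2
Read '0': q2 → q1
Read '1': q1 → q0
Read '1': q0 → q1
Final state q1 is not accepting, so the string is rejected.

Final answer: No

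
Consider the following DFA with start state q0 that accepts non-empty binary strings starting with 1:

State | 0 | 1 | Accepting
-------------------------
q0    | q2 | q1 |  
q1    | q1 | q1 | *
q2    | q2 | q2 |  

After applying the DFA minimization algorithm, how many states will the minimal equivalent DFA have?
All 3 states are reachable from q0, so none can be removed as unreachable.
Table-filling: first mark every (accepting, non-accepting) pair as distinguishable (accepting: {q1}; non-accepting: {q0, q2}).
Round 1: (q0, q2) on '1' go to q1 and q2, already distinguishable → mark.
Every pair of states is distinguishable, so the DFA is already minimal.
Equivalence classes: {q0}, {q1}, {q2} → 3 states.

Final answer: 3 states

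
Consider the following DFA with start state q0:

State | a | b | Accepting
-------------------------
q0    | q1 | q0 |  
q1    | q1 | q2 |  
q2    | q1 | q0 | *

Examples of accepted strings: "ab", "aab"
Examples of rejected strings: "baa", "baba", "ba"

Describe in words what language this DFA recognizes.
strings over {a,b} ending with 'ab'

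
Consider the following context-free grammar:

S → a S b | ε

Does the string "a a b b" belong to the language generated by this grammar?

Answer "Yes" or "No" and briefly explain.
A derivation exists: S ⇒ a S b ⇒ a a S b b ⇒ a a b b (using S → a S b twice, then S → ε).

Final answer: Yes - a valid derivation exists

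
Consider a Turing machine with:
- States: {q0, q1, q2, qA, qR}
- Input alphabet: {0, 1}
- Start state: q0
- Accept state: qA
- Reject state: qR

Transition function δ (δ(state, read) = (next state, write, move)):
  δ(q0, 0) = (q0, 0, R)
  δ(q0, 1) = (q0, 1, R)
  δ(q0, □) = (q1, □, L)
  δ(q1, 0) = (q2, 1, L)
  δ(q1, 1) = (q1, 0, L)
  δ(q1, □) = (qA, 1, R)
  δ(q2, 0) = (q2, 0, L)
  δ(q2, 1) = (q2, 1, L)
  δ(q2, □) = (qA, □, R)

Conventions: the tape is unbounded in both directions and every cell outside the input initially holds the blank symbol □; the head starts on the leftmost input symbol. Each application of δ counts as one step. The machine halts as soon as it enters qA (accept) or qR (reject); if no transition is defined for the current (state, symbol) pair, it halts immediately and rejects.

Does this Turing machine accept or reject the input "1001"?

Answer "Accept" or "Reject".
Step 0: [q0]1001 (head at position 0)
Step 1: δ(q0, 1) = (q0, 1, R)  ⊢  1[q0]001 (head at position 1)
Step 2: δ(q0, 0) = (q0, 0, R)  ⊢  10[q0]01 (head at position 2)
Step 3: δ(q0, 0) = (q0, 0, R)  ⊢  100[q0]1 (head at position 3)
Step 4: δ(q0, 1) = (q0, 1, R)  ⊢  1001[q0]□ (head at position 4)
Step 5: δ(q0, □) = (q1, □, L)  ⊢  100[q1]1□ (head at position 3)
Step 6: δ(q1, 1) = (q1, 0, L)  ⊢  10[q1]00□ (head at position 2)
Step 7: δ(q1, 0) = (q2, 1, L)  ⊢  1[q2]010□ (head at position 1)
Step 8: δ(q2, 0) = (q2, 0, L)  ⊢  [q2]1010□ (head at position 0)
Step 9: δ(q2, 1) = (q2, 1, L)  ⊢  [q2]□1010□ (head at position -1)
Step 10: δ(q2, □) = (qA, □, R)  ⊢  □[qA]1010□ (head at position 0)
The machine is in qA, so it halts and accepts.

Final answer: Accept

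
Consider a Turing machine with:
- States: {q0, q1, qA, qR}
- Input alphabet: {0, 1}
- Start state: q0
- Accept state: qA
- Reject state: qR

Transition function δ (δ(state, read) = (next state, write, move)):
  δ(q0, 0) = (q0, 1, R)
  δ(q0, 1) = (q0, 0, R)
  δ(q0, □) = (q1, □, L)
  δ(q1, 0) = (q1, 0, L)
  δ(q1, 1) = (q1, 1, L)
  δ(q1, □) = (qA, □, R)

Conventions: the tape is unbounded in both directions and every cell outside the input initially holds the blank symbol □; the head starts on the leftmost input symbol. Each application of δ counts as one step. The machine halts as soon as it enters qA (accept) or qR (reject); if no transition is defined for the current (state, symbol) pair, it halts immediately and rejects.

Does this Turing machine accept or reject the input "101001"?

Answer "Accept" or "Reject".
Step 0: [q0]101001 (head at position 0)
Step 1: δ(q0, 1) = (q0, 0, R)  ⊢  0[q0]01001 (head at position 1)
Step 2: δ(q0, 0) = (q0, 1, R)  ⊢  01[q0]1001 (head at position 2)
Step 3: δ(q0, 1) = (q0, 0, R)  ⊢  010[q0]001 (head at position 3)
Step 4: δ(q0, 0) = (q0, 1, R)  ⊢  0101[q0]01 (head at position 4)
Step 5: δ(q0, 0) = (q0, 1, R)  ⊢  01011[q0]1 (head at position 5)
Step 6: δ(q0, 1) = (q0, 0, R)  ⊢  010110[q0]□ (head at position 6)
Step 7: δ(q0, □) = (q1, □, L)  ⊢  01011[q1]0□ (head at position 5)
Step 8: δ(q1, 0) = (q1, 0, L)  ⊢  0101[q1]10□ (head at position 4)
Step 9: δ(q1, 1) = (q1, 1, L)  ⊢  010[q1]110□ (head at position 3)
Step 10: δ(q1, 1) = (q1, 1, L)  ⊢  01[q1]0110□ (head at position 2)
Step 11: δ(q1, 0) = (q1, 0, L)  ⊢  0[q1]10110□ (head at position 1)
Step 12: δ(q1, 1) = (q1, 1, L)  ⊢  [q1]010110□ (head at position 0)
Step 13: δ(q1, 0) = (q1, 0, L)  ⊢  [q1]□010110□ (head at position -1)
Step 14: δ(q1, □) = (qA, □, R)  ⊢  □[qA]010110□ (head at position 0)
The machine is in qA, so it halts and accepts.

Final answer: Accept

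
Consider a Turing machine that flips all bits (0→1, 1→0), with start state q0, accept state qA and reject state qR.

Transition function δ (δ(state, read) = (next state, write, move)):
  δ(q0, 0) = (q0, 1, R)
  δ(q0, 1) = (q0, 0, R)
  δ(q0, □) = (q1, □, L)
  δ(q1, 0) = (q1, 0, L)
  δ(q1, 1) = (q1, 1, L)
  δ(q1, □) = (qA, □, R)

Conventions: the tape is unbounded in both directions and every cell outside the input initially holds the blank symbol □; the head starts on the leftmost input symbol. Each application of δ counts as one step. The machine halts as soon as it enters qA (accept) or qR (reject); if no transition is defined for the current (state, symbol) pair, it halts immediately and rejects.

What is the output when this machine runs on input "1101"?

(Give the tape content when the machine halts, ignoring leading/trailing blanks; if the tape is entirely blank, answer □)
Step 0: [q0]1101 (head at position 0)
Step 1: δ(q0, 1) = (q0, 0, R)  ⊢  0[q0]101 (head at position 1)
Step 2: δ(q0, 1) = (q0, 0, R)  ⊢  00[q0]01 (head at position 2)
Step 3: δ(q0, 0) = (q0, 1, R)  ⊢  001[q0]1 (head at position 3)
Step 4: δ(q0, 1) = (q0, 0, R)  ⊢  0010[q0]□ (head at position 4)
Step 5: δ(q0, □) = (q1, □, L)  ⊢  001[q1]0□ (head at position 3)
Step 6: δ(q1, 0) = (q1, 0, L)  ⊢  00[q1]10□ (head at position 2)
Step 7: δ(q1, 1) = (q1, 1, L)  ⊢  0[q1]010□ (head at position 1)
Step 8: δ(q1, 0) = (q1, 0, L)  ⊢  [q1]0010□ (head at position 0)
Step 9: δ(q1, 0) = (q1, 0, L)  ⊢  [q1]□0010□ (head at position -1)
Step 10: δ(q1, □) = (qA, □, R)  ⊢  □[qA]0010□ (head at position 0)
The machine is in qA, so it halts and accepts.
Tape content when halted (ignoring surrounding blanks): 0010

Final answer: Output: 0010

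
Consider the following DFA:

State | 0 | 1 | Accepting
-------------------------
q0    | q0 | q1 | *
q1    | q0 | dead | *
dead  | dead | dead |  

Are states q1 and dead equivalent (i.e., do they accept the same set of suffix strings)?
Try the suffix ε (the empty string).
From q1: q1 — accepting.
From dead: dead — not accepting.
The two states disagree on this suffix, so they are not equivalent.

Final answer: No. Distinguishing string: ε (the empty string) - accepted from q1 but not from dead.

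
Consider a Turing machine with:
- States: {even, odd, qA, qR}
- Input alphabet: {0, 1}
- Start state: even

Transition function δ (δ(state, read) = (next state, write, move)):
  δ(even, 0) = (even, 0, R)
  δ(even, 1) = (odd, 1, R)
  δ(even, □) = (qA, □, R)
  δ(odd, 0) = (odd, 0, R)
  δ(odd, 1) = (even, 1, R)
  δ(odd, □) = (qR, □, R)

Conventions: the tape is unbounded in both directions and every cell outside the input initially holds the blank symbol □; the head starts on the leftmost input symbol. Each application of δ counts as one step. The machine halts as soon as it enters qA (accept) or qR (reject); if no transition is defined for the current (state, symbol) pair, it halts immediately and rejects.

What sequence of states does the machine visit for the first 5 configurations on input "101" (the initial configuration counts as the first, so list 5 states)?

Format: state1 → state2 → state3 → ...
Step 0: [even]101 (head at position 0)
Step 1: δ(even, 1) = (odd, 1, R)  ⊢  1[odd]01 (head at position 1)
Step 2: δ(odd, 0) = (odd, 0, R)  ⊢  10[odd]1 (head at position 2)
Step 3: δ(odd, 1) = (even, 1, R)  ⊢  101[even]□ (head at position 3)
Step 4: δ(even, □) = (qA, □, R)  ⊢  101□[qA]□ (head at position 4)
Reading off the states of these 5 configurations: even → odd → odd → even → qA

Final answer: even → odd → odd → even → qA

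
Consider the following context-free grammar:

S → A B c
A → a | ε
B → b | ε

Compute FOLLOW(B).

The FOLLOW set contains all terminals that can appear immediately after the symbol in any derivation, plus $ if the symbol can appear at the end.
B occurs in S → A B c, immediately followed by the terminal c. So FOLLOW(B) = {c}.

Final answer: {c}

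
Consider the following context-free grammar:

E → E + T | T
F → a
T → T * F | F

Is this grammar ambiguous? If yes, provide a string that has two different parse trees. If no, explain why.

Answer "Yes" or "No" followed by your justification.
This is the standard stratified expression grammar: '+' is introduced only by the left-recursive rule E → E + T and '*' only by the left-recursive rule T → T * F, with F → a. For any string, the last '+' must be the one produced at the root E (everything after it is a T containing no '+'), and likewise within each T the last '*' is produced at its root. This fixes the parse tree uniquely (left-associative, '*' binding tighter than '+'), so every string has exactly one parse tree.

Final answer: No - the grammar is unambiguous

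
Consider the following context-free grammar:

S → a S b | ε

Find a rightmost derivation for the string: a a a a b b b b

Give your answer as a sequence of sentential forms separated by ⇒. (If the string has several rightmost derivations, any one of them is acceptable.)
Start with S.
Step 1: the rightmost non-terminal is S; apply S → a S b:  a S b
Step 2: the rightmost non-terminal is S; apply S → a S b:  a a S b b
Step 3: the rightmost non-terminal is S; apply S → a S b:  a a a S b b b
Step 4: the rightmost non-terminal is S; apply S → a S b:  a a a a S b b b b
Step 5: the rightmost non-terminal is S; apply S → ε:  a a a a b b b b

Final answer: S ⇒ a S b ⇒ a a S b b ⇒ a a a S b b b ⇒ a a a a S b b b b ⇒ a a a a b b b b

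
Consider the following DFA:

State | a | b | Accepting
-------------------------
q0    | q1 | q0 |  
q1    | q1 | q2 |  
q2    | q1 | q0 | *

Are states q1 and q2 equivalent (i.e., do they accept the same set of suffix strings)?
Try the suffix ε (the empty string).
From q1: q1 — not accepting.
From q2: q2 — accepting.
The two states disagree on this suffix, so they are not equivalent.

Final answer: No. Distinguishing string: ε (the empty string) - accepted from q2 but not from q1.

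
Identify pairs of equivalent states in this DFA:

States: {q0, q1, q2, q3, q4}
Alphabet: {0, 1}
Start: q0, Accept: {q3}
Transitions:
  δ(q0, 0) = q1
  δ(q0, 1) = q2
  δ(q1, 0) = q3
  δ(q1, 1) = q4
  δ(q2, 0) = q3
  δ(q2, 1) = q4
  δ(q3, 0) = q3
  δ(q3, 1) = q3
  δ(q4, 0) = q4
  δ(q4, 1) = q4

Using the table-filling algorithm:
Round 0 – mark pairs where exactly one state is accepting: (q0,q3), (q1,q3), (q2,q3), (q3,q4)
Round 1 – newly marked: (q0,q1) [on 0: q1 vs q3, already marked]; (q0,q2) [on 0: q1 vs q3, already marked]; (q1,q4) [on 0: q3 vs q4, already marked]; (q2,q4) [on 0: q3 vs q4, already marked]
Round 2 – newly marked: (q0,q4) [on 0: q1 vs q4, already marked]
No further pairs can be marked.
(q1, q2) unmarked: δ(q1,0)=q3, δ(q2,0)=q3; δ(q1,1)=q4, δ(q2,1)=q4 → equivalent
Equivalent pairs: (q1, q2)

Final answer: Equivalent pairs: (q1, q2)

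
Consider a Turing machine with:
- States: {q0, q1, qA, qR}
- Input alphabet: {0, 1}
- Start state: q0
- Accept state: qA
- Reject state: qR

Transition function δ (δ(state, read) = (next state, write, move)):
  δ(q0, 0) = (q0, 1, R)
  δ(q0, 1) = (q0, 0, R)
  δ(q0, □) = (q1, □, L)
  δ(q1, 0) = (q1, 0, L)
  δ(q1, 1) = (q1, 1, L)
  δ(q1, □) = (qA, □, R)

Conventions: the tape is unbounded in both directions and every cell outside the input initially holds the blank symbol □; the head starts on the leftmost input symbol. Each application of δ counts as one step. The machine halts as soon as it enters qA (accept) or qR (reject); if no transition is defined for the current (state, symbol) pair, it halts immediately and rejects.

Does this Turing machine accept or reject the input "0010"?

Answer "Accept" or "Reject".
Step 0: [q0]0010 (head at position 0)
Step 1: δ(q0, 0) = (q0, 1, R)  ⊢  1[q0]010 (head at position 1)
Step 2: δ(q0, 0) = (q0, 1, R)  ⊢  11[q0]10 (head at position 2)
Step 3: δ(q0, 1) = (q0, 0, R)  ⊢  110[q0]0 (head at position 3)
Step 4: δ(q0, 0) = (q0, 1, R)  ⊢  1101[q0]□ (head at position 4)
Step 5: δ(q0, □) = (q1, □, L)  ⊢  110[q1]1□ (head at position 3)
Step 6: δ(q1, 1) = (q1, 1, L)  ⊢  11[q1]01□ (head at position 2)
Step 7: δ(q1, 0) = (q1, 0, L)  ⊢  1[q1]101□ (head at position 1)
Step 8: δ(q1, 1) = (q1, 1, L)  ⊢  [q1]1101□ (head at position 0)
Step 9: δ(q1, 1) = (q1, 1, L)  ⊢  [q1]□1101□ (head at position -1)
Step 10: δ(q1, □) = (qA, □, R)  ⊢  □[qA]1101□ (head at position 0)
The machine is in qA, so it halts and accepts.

Final answer: Accept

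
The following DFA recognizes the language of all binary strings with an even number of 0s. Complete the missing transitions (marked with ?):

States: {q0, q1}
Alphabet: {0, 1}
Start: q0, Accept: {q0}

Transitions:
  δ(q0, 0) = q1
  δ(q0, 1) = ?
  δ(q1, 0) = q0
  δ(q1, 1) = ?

What each state remembers (consistent with the given transitions and accept states):
  q0: an even number of 0s has been read so far
  q1: an odd number of 0s has been read so far
Filling in the missing entries:
  δ(q0, 1): in q0 (an even number of 0s has been read so far), after reading 1 we have: an even number of 0s has been read so far → q0
  δ(q1, 1): in q1 (an odd number of 0s has been read so far), after reading 1 we have: an odd number of 0s has been read so far → q1

Final answer: δ(q0, 1) = q0; δ(q1, 1) = q1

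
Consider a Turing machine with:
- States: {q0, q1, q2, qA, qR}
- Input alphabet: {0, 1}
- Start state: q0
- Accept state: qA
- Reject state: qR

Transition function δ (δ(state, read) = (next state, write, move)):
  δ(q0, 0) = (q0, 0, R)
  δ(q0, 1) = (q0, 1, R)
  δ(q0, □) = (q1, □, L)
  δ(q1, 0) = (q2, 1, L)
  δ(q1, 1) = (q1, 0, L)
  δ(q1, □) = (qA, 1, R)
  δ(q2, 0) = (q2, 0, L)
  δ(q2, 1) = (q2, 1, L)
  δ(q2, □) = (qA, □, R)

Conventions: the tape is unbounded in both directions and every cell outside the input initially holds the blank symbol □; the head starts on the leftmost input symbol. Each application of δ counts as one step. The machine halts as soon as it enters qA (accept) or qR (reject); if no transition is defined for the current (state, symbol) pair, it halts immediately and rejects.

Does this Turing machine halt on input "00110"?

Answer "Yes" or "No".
Step 0: [q0]00110 (head at position 0)
Step 1: δ(q0, 0) = (q0, 0, R)  ⊢  0[q0]0110 (head at position 1)
Step 2: δ(q0, 0) = (q0, 0, R)  ⊢  00[q0]110 (head at position 2)
Step 3: δ(q0, 1) = (q0, 1, R)  ⊢  001[q0]10 (head at position 3)
Step 4: δ(q0, 1) = (q0, 1, R)  ⊢  0011[q0]0 (head at position 4)
Step 5: δ(q0, 0) = (q0, 0, R)  ⊢  00110[q0]□ (head at position 5)
Step 6: δ(q0, □) = (q1, □, L)  ⊢  0011[q1]0□ (head at position 4)
Step 7: δ(q1, 0) = (q2, 1, L)  ⊢  001[q2]11□ (head at position 3)
Step 8: δ(q2, 1) = (q2, 1, L)  ⊢  00[q2]111□ (head at position 2)
Step 9: δ(q2, 1) = (q2, 1, L)  ⊢  0[q2]0111□ (head at position 1)
Step 10: δ(q2, 0) = (q2, 0, L)  ⊢  [q2]00111□ (head at position 0)
Step 11: δ(q2, 0) = (q2, 0, L)  ⊢  [q2]□00111□ (head at position -1)
Step 12: δ(q2, □) = (qA, □, R)  ⊢  □[qA]00111□ (head at position 0)
The machine is in qA, so it halts and accepts.
It halts after 12 steps.

Final answer: Yes - halts after 12 steps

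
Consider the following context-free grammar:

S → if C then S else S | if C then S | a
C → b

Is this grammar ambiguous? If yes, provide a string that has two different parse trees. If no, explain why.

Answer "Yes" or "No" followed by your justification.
The 'dangling else' can attach to either if. Two leftmost derivations of  if b then if b then a else a:
  (1) S ⇒ if C then S else S ⇒ if b then S else S ⇒ if b then if C then S else S ⇒ if b then if b then S else S ⇒ if b then if b then a else S ⇒ if b then if b then a else a   (else belongs to the outer if)
  (2) S ⇒ if C then S ⇒ if b then S ⇒ if b then if C then S else S ⇒ if b then if b then S else S ⇒ if b then if b then a else S ⇒ if b then if b then a else a   (else belongs to the inner if)
Two distinct parse trees for the same string, so the grammar is ambiguous.

Final answer: Yes - the string 'if b then if b then a else a' has two distinct leftmost derivations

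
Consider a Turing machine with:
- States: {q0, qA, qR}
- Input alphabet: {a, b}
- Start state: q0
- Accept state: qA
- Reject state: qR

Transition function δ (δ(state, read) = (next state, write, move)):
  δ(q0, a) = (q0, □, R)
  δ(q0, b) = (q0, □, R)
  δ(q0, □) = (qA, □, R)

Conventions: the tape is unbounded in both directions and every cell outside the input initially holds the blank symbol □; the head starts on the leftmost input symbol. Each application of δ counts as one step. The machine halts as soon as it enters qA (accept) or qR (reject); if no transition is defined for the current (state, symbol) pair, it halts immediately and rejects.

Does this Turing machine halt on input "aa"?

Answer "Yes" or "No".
Step 0: [q0]aa (head at position 0)
Step 1: δ(q0, a) = (q0, □, R)  ⊢  □[q0]a (head at position 1)
Step 2: δ(q0, a) = (q0, □, R)  ⊢  □□[q0]□ (head at position 2)
Step 3: δ(q0, □) = (qA, □, R)  ⊢  □□□[qA]□ (head at position 3)
The machine is in qA, so it halts and accepts.
It halts after 3 steps.

Final answer: Yes - halts after 3 steps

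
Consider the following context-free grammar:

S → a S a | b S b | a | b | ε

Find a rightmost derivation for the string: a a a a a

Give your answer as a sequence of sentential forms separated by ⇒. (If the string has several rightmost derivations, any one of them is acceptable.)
Start with S.
Step 1: the rightmost non-terminal is S; apply S → a S a:  a S a
Step 2: the rightmost non-terminal is S; apply S → a S a:  a a S a a
Step 3: the rightmost non-terminal is S; apply S → a:  a a a a a

Final answer: S ⇒ a S a ⇒ a a S a a ⇒ a a a a a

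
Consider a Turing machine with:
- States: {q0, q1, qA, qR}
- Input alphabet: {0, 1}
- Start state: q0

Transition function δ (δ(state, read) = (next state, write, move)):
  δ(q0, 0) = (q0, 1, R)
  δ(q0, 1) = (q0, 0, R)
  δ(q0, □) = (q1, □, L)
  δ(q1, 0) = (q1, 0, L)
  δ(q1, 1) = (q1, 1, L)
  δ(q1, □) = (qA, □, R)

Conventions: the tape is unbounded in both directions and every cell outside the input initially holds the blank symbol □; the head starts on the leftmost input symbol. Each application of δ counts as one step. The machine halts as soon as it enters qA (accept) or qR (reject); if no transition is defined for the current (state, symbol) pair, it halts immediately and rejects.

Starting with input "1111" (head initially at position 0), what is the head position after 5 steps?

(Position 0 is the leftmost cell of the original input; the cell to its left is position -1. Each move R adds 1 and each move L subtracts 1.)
Step 0: [q0]1111 (head at position 0)
Step 1: δ(q0, 1) = (q0, 0, R)  ⊢  0[q0]111 (head at position 1)
Step 2: δ(q0, 1) = (q0, 0, R)  ⊢  00[q0]11 (head at position 2)
Step 3: δ(q0, 1) = (q0, 0, R)  ⊢  000[q0]1 (head at position 3)
Step 4: δ(q0, 1) = (q0, 0, R)  ⊢  0000[q0]□ (head at position 4)
Step 5: δ(q0, □) = (q1, □, L)  ⊢  000[q1]0□ (head at position 3)
Head position after 5 steps: 3

Final answer: Position 3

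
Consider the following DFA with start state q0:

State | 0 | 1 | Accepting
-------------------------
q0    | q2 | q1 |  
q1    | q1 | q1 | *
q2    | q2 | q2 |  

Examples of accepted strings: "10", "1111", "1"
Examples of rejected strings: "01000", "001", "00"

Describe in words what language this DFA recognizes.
non-empty binary strings starting with 1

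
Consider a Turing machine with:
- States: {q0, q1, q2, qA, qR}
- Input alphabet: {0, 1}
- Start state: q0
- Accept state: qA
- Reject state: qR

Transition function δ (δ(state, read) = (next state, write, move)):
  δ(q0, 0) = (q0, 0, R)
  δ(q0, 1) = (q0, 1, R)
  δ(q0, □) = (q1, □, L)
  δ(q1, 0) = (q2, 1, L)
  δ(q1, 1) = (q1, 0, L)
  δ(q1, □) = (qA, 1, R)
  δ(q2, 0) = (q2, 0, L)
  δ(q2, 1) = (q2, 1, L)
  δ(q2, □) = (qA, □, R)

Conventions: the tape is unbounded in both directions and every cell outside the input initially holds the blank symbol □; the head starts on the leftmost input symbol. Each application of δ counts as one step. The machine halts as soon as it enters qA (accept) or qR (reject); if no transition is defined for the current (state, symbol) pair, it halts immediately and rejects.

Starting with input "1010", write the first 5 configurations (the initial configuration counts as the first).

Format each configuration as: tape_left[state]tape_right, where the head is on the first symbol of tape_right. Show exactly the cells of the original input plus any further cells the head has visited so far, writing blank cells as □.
Step 0: [q0]1010 (head at position 0)
Step 1: δ(q0, 1) = (q0, 1, R)  ⊢  1[q0]010 (head at position 1)
Step 2: δ(q0, 0) = (q0, 0, R)  ⊢  10[q0]10 (head at position 2)
Step 3: δ(q0, 1) = (q0, 1, R)  ⊢  101[q0]0 (head at position 3)
Step 4: δ(q0, 0) = (q0, 0, R)  ⊢  1010[q0]□ (head at position 4)

Final answer: [q0]1010 ⊢ 1[q0]010 ⊢ 10[q0]10 ⊢ 101[q0]0 ⊢ 1010[q0]□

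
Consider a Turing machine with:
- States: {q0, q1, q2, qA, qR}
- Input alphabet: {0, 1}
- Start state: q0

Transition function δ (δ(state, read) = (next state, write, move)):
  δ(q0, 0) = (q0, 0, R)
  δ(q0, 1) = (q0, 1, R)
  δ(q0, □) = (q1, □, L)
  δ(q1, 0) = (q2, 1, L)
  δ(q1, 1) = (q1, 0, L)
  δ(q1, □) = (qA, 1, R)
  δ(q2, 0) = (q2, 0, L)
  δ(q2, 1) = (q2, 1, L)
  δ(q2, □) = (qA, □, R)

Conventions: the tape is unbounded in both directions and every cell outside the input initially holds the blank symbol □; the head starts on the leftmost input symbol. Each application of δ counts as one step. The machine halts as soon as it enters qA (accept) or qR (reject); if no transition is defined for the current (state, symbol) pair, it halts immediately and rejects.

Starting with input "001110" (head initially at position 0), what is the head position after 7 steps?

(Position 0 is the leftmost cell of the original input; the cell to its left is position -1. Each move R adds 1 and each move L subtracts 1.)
Step 0: [q0]001110 (head at position 0)
Step 1: δ(q0, 0) = (q0, 0, R)  ⊢  0[q0]01110 (head at position 1)
Step 2: δ(q0, 0) = (q0, 0, R)  ⊢  00[q0]1110 (head at position 2)
Step 3: δ(q0, 1) = (q0, 1, R)  ⊢  001[q0]110 (head at position 3)
Step 4: δ(q0, 1) = (q0, 1, R)  ⊢  0011[q0]10 (head at position 4)
Step 5: δ(q0, 1) = (q0, 1, R)  ⊢  00111[q0]0 (head at position 5)
Step 6: δ(q0, 0) = (q0, 0, R)  ⊢  001110[q0]□ (head at position 6)
Step 7: δ(q0, □) = (q1, □, L)  ⊢  00111[q1]0□ (head at position 5)
Head position after 7 steps: 5

Final answer: Position 5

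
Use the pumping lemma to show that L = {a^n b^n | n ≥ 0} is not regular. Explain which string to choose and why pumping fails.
Language: L = {a^n b^n | n ≥ 0} (equal numbers of a's followed by b's)
Step 1: Assume for contradiction that L is regular, with pumping length p.
Step 2: Choose s = a^p b^p. Then s ∈ L (it has p a's followed by p b's) and |s| ≥ p.
Step 3: Consider any decomposition s = xyz with |xy| ≤ p and |y| > 0. Since |xy| ≤ p and the first p symbols of s are all a's, y = a^k for some k with 1 ≤ k ≤ p.
Step 4: Pumping up (i = 2): xy²z = a^(p+k) b^p, which has more a's than b's, so xy²z ∉ L.
This contradicts the pumping lemma, so L is not regular.

Final answer: Choose s = a^p b^p. Since |xy| ≤ p, y = a^k with k ≥ 1. Then xy²z = a^(p+k) b^p ∉ L.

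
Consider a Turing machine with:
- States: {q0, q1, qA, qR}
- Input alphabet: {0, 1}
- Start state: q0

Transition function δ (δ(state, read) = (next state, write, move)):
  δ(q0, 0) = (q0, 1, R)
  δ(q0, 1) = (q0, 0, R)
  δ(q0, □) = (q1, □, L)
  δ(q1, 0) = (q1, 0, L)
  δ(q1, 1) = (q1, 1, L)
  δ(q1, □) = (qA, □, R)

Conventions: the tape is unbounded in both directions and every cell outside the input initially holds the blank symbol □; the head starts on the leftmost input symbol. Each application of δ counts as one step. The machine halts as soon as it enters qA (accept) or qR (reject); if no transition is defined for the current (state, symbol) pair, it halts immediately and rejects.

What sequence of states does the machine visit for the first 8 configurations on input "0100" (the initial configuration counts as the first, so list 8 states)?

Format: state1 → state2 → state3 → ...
Step 0: [q0]0100 (head at position 0)
Step 1: δ(q0, 0) = (q0, 1, R)  ⊢  1[q0]100 (head at position 1)
Step 2: δ(q0, 1) = (q0, 0, R)  ⊢  10[q0]00 (head at position 2)
Step 3: δ(q0, 0) = (q0, 1, R)  ⊢  101[q0]0 (head at position 3)
Step 4: δ(q0, 0) = (q0, 1, R)  ⊢  1011[q0]□ (head at position 4)
Step 5: δ(q0, □) = (q1, □, L)  ⊢  101[q1]1□ (head at position 3)
Step 6: δ(q1, 1) = (q1, 1, L)  ⊢  10[q1]11□ (head at position 2)
Step 7: δ(q1, 1) = (q1, 1, L)  ⊢  1[q1]011□ (head at position 1)
Reading off the states of these 8 configurations: q0 → q0 → q0 → q0 → q0 → q1 → q1 → q1

Final answer: q0 → q0 → q0 → q0 → q0 → q1 → q1 → q1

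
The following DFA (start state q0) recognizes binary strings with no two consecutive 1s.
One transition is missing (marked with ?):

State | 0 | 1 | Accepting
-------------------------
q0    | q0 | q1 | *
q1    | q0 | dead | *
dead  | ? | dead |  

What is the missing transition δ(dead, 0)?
dead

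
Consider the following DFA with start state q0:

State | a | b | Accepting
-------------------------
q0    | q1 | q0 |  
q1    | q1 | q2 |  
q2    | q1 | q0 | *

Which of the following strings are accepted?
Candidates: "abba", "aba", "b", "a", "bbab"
"abba": q0 → q1 → q2 → q0 → q1; q1 is not accepting → rejected
"aba": q0 → q1 → q2 → q1; q1 is not accepting → rejected
"b": q0 → q0; q0 is not accepting → rejected
"a": q0 → q1; q1 is not accepting → rejected
"bbab": q0 → q0 → q0 → q1 → q2; q2 is accepting → accepted

Final answer: "bbab"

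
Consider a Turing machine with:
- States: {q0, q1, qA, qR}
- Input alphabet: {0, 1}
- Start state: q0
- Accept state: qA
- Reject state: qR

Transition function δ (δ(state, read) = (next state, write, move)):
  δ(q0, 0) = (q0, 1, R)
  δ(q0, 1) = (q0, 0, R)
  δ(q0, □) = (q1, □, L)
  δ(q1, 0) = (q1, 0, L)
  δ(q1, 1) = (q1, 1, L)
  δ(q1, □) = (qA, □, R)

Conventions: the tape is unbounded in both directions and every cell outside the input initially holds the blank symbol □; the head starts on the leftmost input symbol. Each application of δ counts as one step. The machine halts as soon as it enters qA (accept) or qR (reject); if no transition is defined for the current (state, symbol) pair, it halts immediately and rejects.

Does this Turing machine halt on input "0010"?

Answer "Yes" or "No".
Step 0: [q0]0010 (head at position 0)
Step 1: δ(q0, 0) = (q0, 1, R)  ⊢  1[q0]010 (head at position 1)
Step 2: δ(q0, 0) = (q0, 1, R)  ⊢  11[q0]10 (head at position 2)
Step 3: δ(q0, 1) = (q0, 0, R)  ⊢  110[q0]0 (head at position 3)
Step 4: δ(q0, 0) = (q0, 1, R)  ⊢  1101[q0]□ (head at position 4)
Step 5: δ(q0, □) = (q1, □, L)  ⊢  110[q1]1□ (head at position 3)
Step 6: δ(q1, 1) = (q1, 1, L)  ⊢  11[q1]01□ (head at position 2)
Step 7: δ(q1, 0) = (q1, 0, L)  ⊢  1[q1]101□ (head at position 1)
Step 8: δ(q1, 1) = (q1, 1, L)  ⊢  [q1]1101□ (head at position 0)
Step 9: δ(q1, 1) = (q1, 1, L)  ⊢  [q1]□1101□ (head at position -1)
Step 10: δ(q1, □) = (qA, □, R)  ⊢  □[qA]1101□ (head at position 0)
The machine is in qA, so it halts and accepts.
It halts after 10 steps.

Final answer: Yes - halts after 10 steps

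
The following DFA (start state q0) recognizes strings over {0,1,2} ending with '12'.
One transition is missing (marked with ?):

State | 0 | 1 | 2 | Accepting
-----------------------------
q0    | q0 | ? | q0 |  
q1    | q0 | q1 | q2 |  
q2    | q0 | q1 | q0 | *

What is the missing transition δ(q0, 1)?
q1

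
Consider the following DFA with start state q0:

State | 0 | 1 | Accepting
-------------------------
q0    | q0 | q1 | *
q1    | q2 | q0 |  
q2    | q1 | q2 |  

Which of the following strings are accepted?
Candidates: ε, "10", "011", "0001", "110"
ε: q0; q0 is accepting → accepted
"10": q0 → q1 → q2; q2 is not accepting → rejected
"011": q0 → q0 → q1 → q0; q0 is accepting → accepted
"0001": q0 → q0 → q0 → q0 → q1; q1 is not accepting → rejected
"110": q0 → q1 → q0 → q0; q0 is accepting → accepted

Final answer: ε, "011", "110"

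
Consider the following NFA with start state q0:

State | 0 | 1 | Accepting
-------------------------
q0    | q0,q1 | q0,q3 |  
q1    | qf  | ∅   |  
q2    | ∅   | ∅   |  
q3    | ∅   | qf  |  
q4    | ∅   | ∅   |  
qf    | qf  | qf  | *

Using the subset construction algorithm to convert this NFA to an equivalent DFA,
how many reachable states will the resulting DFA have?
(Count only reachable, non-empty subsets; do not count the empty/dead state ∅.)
Start subset: {q0}
{q0}: on 0 → {q0, q1}, on 1 → {q0, q3}
{q0, q1}: on 0 → {q0, q1, qf}, on 1 → {q0, q3}
{q0, q3}: on 0 → {q0, q1}, on 1 → {q0, q3, qf}
{q0, q1, qf}: on 0 → {q0, q1, qf}, on 1 → {q0, q3, qf}
{q0, q3, qf}: on 0 → {q0, q1, qf}, on 1 → {q0, q3, qf}
Reachable non-empty subsets: {q0}, {q0, q1}, {q0, q3}, {q0, q1, qf}, {q0, q3, qf} — 5 in total.

Final answer: 5 states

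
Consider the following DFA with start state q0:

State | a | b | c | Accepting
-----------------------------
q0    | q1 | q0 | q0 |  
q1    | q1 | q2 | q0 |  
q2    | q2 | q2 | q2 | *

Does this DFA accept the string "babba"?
Start in q0.
Read 'b': q0 → q0
Read 'a': q0 → q1
Read 'b': q1 → q2
Read 'b': q2 → q2
Read 'a': q2 → q2
Final state q2 is accepting, so the string is accepted.

Final answer: Yes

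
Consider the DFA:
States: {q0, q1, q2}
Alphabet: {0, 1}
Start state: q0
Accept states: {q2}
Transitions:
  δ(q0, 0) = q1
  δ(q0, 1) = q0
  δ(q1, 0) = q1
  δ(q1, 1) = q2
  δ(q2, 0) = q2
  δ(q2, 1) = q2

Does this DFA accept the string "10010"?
Processing string "10010":
  q0 --1--> q0
  q0 --0--> q1
  q1 --0--> q1
  q1 --1--> q2
  q2 --0--> q2
Final state: q2
Accept states: {q2}
q2 is an accept state, so the string is accepted.

Final answer: Yes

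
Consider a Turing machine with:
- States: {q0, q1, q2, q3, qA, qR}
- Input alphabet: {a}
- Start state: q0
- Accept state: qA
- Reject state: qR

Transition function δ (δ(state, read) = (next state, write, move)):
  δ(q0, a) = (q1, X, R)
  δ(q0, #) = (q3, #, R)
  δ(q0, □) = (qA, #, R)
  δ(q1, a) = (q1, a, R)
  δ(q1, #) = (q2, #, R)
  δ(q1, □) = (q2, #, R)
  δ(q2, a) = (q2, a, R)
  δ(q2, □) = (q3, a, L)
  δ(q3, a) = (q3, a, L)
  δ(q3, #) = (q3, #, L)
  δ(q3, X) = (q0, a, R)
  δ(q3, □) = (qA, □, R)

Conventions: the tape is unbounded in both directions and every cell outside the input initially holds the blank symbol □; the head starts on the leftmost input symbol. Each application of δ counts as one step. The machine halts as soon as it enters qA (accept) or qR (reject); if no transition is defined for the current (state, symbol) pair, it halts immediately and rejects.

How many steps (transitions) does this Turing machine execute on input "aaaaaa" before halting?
Trace (configuration after each step, as tape_left[state]tape_right with head position):
Step 0: [q0]aaaaaa (head at position 0)
Step 1: X[q1]aaaaa (head 1)
Step 2: Xa[q1]aaaa (head 2)
Step 3: Xaa[q1]aaa (head 3)
Step 4: Xaaa[q1]aa (head 4)
Step 5: Xaaaa[q1]a (head 5)
Step 6: Xaaaaa[q1]□ (head 6)
Step 7: Xaaaaa#[q2]□ (head 7)
Step 8: Xaaaaa[q3]#a (head 6)
Step 9: Xaaaa[q3]a#a (head 5)
Step 10: Xaaa[q3]aa#a (head 4)
Step 11: Xaa[q3]aaa#a (head 3)
Step 12: Xa[q3]aaaa#a (head 2)
Step 13: X[q3]aaaaa#a (head 1)
Step 14: [q3]Xaaaaa#a (head 0)
Step 15: a[q0]aaaaa#a (head 1)
Step 16: aX[q1]aaaa#a (head 2)
Step 17: aXa[q1]aaa#a (head 3)
Step 18: aXaa[q1]aa#a (head 4)
Step 19: aXaaa[q1]a#a (head 5)
Step 20: aXaaaa[q1]#a (head 6)
Step 21: aXaaaa#[q2]a (head 7)
Step 22: aXaaaa#a[q2]□ (head 8)
Step 23: aXaaaa#[q3]aa (head 7)
Step 24: aXaaaa[q3]#aa (head 6)
Step 25: aXaaa[q3]a#aa (head 5)
Step 26: aXaa[q3]aa#aa (head 4)
Step 27: aXa[q3]aaa#aa (head 3)
Step 28: aX[q3]aaaa#aa (head 2)
Step 29: a[q3]Xaaaa#aa (head 1)
Step 30: aa[q0]aaaa#aa (head 2)
Step 31: aaX[q1]aaa#aa (head 3)
Step 32: aaXa[q1]aa#aa (head 4)
Step 33: aaXaa[q1]a#aa (head 5)
Step 34: aaXaaa[q1]#aa (head 6)
Step 35: aaXaaa#[q2]aa (head 7)
Step 36: aaXaaa#a[q2]a (head 8)
Step 37: aaXaaa#aa[q2]□ (head 9)
Step 38: aaXaaa#a[q3]aa (head 8)
Step 39: aaXaaa#[q3]aaa (head 7)
Step 40: aaXaaa[q3]#aaa (head 6)
Step 41: aaXaa[q3]a#aaa (head 5)
Step 42: aaXa[q3]aa#aaa (head 4)
Step 43: aaX[q3]aaa#aaa (head 3)
Step 44: aa[q3]Xaaa#aaa (head 2)
Step 45: aaa[q0]aaa#aaa (head 3)
Step 46: aaaX[q1]aa#aaa (head 4)
Step 47: aaaXa[q1]a#aaa (head 5)
Step 48: aaaXaa[q1]#aaa (head 6)
Step 49: aaaXaa#[q2]aaa (head 7)
Step 50: aaaXaa#a[q2]aa (head 8)
Step 51: aaaXaa#aa[q2]a (head 9)
Step 52: aaaXaa#aaa[q2]□ (head 10)
Step 53: aaaXaa#aa[q3]aa (head 9)
Step 54: aaaXaa#a[q3]aaa (head 8)
Step 55: aaaXaa#[q3]aaaa (head 7)
Step 56: aaaXaa[q3]#aaaa (head 6)
Step 57: aaaXa[q3]a#aaaa (head 5)
Step 58: aaaX[q3]aa#aaaa (head 4)
Step 59: aaa[q3]Xaa#aaaa (head 3)
Step 60: aaaa[q0]aa#aaaa (head 4)
Step 61: aaaaX[q1]a#aaaa (head 5)
Step 62: aaaaXa[q1]#aaaa (head 6)
Step 63: aaaaXa#[q2]aaaa (head 7)
Step 64: aaaaXa#a[q2]aaa (head 8)
Step 65: aaaaXa#aa[q2]aa (head 9)
Step 66: aaaaXa#aaa[q2]a (head 10)
Step 67: aaaaXa#aaaa[q2]□ (head 11)
Step 68: aaaaXa#aaa[q3]aa (head 10)
Step 69: aaaaXa#aa[q3]aaa (head 9)
Step 70: aaaaXa#a[q3]aaaa (head 8)
Step 71: aaaaXa#[q3]aaaaa (head 7)
Step 72: aaaaXa[q3]#aaaaa (head 6)
Step 73: aaaaX[q3]a#aaaaa (head 5)
Step 74: aaaa[q3]Xa#aaaaa (head 4)
Step 75: aaaaa[q0]a#aaaaa (head 5)
Step 76: aaaaaX[q1]#aaaaa (head 6)
Step 77: aaaaaX#[q2]aaaaa (head 7)
Step 78: aaaaaX#a[q2]aaaa (head 8)
Step 79: aaaaaX#aa[q2]aaa (head 9)
Step 80: aaaaaX#aaa[q2]aa (head 10)
Step 81: aaaaaX#aaaa[q2]a (head 11)
Step 82: aaaaaX#aaaaa[q2]□ (head 12)
Step 83: aaaaaX#aaaa[q3]aa (head 11)
Step 84: aaaaaX#aaa[q3]aaa (head 10)
Step 85: aaaaaX#aa[q3]aaaa (head 9)
Step 86: aaaaaX#a[q3]aaaaa (head 8)
Step 87: aaaaaX#[q3]aaaaaa (head 7)
Step 88: aaaaaX[q3]#aaaaaa (head 6)
Step 89: aaaaa[q3]X#aaaaaa (head 5)
Step 90: aaaaaa[q0]#aaaaaa (head 6)
Step 91: aaaaaa#[q3]aaaaaa (head 7)
Step 92: aaaaaa[q3]#aaaaaa (head 6)
Step 93: aaaaa[q3]a#aaaaaa (head 5)
Step 94: aaaa[q3]aa#aaaaaa (head 4)
Step 95: aaa[q3]aaa#aaaaaa (head 3)
Step 96: aa[q3]aaaa#aaaaaa (head 2)
Step 97: a[q3]aaaaa#aaaaaa (head 1)
Step 98: [q3]aaaaaa#aaaaaa (head 0)
Step 99: [q3]□aaaaaa#aaaaaa (head -1)
Step 100: □[qA]aaaaaa#aaaaaa (head 0)
The machine is in qA, so it halts and accepts.
Number of transitions executed: 100.

Final answer: 100 steps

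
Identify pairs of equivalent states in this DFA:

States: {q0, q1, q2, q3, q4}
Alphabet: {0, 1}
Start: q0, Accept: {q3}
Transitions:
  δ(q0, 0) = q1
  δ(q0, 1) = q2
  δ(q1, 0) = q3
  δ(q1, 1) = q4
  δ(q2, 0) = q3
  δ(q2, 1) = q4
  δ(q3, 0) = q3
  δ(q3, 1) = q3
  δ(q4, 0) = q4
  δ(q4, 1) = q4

Using the table-filling algorithm:
Round 0 – mark pairs where exactly one state is accepting: (q0,q3), (q1,q3), (q2,q3), (q3,q4)
Round 1 – newly marked: (q0,q1) [on 0: q1 vs q3, already marked]; (q0,q2) [on 0: q1 vs q3, already marked]; (q1,q4) [on 0: q3 vs q4, already marked]; (q2,q4) [on 0: q3 vs q4, already marked]
Round 2 – newly marked: (q0,q4) [on 0: q1 vs q4, already marked]
No further pairs can be marked.
(q1, q2) unmarked: δ(q1,0)=q3, δ(q2,0)=q3; δ(q1,1)=q4, δ(q2,1)=q4 → equivalent
Equivalent pairs: (q1, q2)

Final answer: Equivalent pairs: (q1, q2)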